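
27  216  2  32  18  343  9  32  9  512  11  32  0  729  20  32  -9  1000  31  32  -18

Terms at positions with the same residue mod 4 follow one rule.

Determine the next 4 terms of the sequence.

1331, 51, 32, -27

Split by position mod 4: positions 1, 5, 9, … form one track, and each other residue class forms its own.
Stream A = 27, 18, 9, 0, -9, -18: linear: a_n = 36 − 9·n.
Stream B = 216, 343, 512, 729, 1000: perfect cubes starting at 6³.
Stream C = 2, 9, 11, 20, 31: Fibonacci-style (each term is the sum of the two before it).
Stream D = 32, 32, 32, 32, 32: constant 32.
Term 22 comes from stream B (its 6th entry): 1331.
Position 23 → stream C, term 6 = 51.
Position 24 → stream D, term 6 = 32.
The 25th slot belongs to stream A; its 7th term is -27.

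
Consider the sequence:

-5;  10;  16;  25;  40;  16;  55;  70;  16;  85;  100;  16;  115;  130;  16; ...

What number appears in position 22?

205

The slot pattern repeats as AAB (period 3), so there are 2 interleaved tracks.
Subsequence A: -5, 10, 25, 40, 55, 70, 85, 100, 115, 130 — adding 15 each time.
Subsequence B: 16, 16, 16, 16, 16 — always 16.
Position 22 → subsequence A, term 15 = 205.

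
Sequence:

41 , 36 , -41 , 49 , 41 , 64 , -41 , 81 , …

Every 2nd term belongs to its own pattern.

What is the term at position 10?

100

Taking every 2nd term gives 2 separate tracks.
Track A is 41, -41, 41, -41, which is the oscillation 41·(−1)^(n+1).
Track B is 36, 49, 64, 81, which is the squares 6², 7², 8², ….
The 10th slot belongs to track B; its 5th term is 100.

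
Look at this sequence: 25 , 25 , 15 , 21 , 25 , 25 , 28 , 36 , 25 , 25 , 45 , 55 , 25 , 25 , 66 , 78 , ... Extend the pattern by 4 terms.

25, 25, 91, 105

Reading positions in blocks of 4 reveals the pattern AABB — 2 tracks woven together.
Track A: 25, 25, 25, 25, 25, 25, 25, 25 — constant 25.
Track B: 15, 21, 28, 36, 45, 55, 66, 78 — the triangular numbers T_5, T_6, ….
Position 17 → track A, term 9 = 25.
Term 18 comes from track A (its 10th entry): 25.
The 19th slot belongs to track B; its 9th term is 91.
Position 20 → track B, term 10 = 105.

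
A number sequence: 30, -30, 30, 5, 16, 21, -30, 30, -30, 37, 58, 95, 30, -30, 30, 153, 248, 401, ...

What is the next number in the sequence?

-30

Positions follow the repeating pattern AAABBB; grouping by letter gives 2 tracks.
Stream A: 30, -30, 30, -30, 30, -30, 30, -30, 30 (the oscillation 30·(−1)^(n+1)).
Stream B: 5, 16, 21, 37, 58, 95, 153, 248, 401 (each term equals the sum of the previous two).
Position 19 → stream A, term 10 = -30.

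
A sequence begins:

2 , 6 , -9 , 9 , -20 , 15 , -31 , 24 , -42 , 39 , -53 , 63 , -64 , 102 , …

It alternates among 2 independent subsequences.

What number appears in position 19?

-97

Taking every 2nd term gives 2 separate tracks.
Track A: 2, -9, -20, -31, -42, -53, -64 — arithmetic with common difference −11.
Track B: 6, 9, 15, 24, 39, 63, 102 — a Fibonacci-like recurrence a_n = a_{n-1} + a_{n-2}.
Position 19 → track A, term 10 = -97.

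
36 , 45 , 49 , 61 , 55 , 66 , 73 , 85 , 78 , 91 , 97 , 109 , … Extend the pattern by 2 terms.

Reading positions in blocks of 4 reveals the pattern AABB — 2 tracks woven together.
Subsequence A: 36, 45, 55, 66, 78, 91 — triangular numbers starting at T_8.
Subsequence B: 49, 61, 73, 85, 97, 109 — arithmetic, step +12.
Position 13 → subsequence A, term 7 = 105.
Term 14 comes from subsequence A (its 8th entry): 120.

105, 120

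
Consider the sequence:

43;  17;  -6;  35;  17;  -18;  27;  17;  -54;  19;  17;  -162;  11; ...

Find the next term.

The terms cycle through 3 interleaved subsequences.
Subsequence A = 43, 35, 27, 19, 11: linear: a_n = 51 − 8·n.
Subsequence B = 17, 17, 17, 17: constant 17.
Subsequence C = -6, -18, -54, -162: geometric, ×3 each step.
The 14th slot belongs to subsequence B; its 5th term is 17.

17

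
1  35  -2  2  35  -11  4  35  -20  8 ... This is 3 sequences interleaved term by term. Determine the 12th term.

Read the sequence 3 terms at a time; column i is its own pattern.
Track A is 1, 2, 4, 8, which is powers 2^0, 2^1, 2^2, ….
Track B is 35, 35, 35, which is constant 35.
Track C is -2, -11, -20, which is linear: a_n = 7 − 9·n.
Position 12 falls in track C as its term 4, giving -29.

-29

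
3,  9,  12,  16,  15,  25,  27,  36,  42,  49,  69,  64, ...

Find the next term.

111

Positions 1, 3, 5, … form one subsequence and positions 2, 4, 6, … form another.
Subsequence A: 3, 12, 15, 27, 42, 69 (Fibonacci-style (each term is the sum of the two before it)).
Subsequence B: 9, 16, 25, 36, 49, 64 (consecutive squares n² from n = 3).
Position 13 → subsequence A, term 7 = 111.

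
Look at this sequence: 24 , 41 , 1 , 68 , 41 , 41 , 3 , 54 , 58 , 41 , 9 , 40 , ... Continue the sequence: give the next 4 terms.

The terms cycle through 4 interleaved subsequences.
Stream A: 24, 41, 58 (adding 17 each time).
Stream B: 41, 41, 41 (the constant sequence 41).
Stream C: 1, 3, 9 (successive powers of 3).
Stream D: 68, 54, 40 (arithmetic, step −14).
Term 13 comes from stream A (its 4th entry): 75.
Position 14 falls in stream B as its term 4, giving 41.
The 15th slot belongs to stream C; its 4th term is 27.
Position 16 → stream D, term 4 = 26.

75, 41, 27, 26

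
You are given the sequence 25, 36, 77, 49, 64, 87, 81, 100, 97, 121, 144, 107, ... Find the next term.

The slot pattern repeats as AAB (period 3), so there are 2 interleaved tracks.
Track A: 25, 36, 49, 64, 81, 100, 121, 144 — consecutive squares n² from n = 5.
Track B: 77, 87, 97, 107 — arithmetic, step +10.
Position 13 → track A, term 9 = 169.

169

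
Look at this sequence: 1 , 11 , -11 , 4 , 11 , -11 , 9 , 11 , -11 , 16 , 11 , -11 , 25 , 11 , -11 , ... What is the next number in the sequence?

36

The slot pattern repeats as ABB (period 3), so there are 2 interleaved tracks.
Stream A: 1, 4, 9, 16, 25 (perfect squares starting at 1²).
Stream B: 11, -11, 11, -11, 11, -11, 11, -11, 11, -11 (alternating ±11).
Position 16 → stream A, term 6 = 36.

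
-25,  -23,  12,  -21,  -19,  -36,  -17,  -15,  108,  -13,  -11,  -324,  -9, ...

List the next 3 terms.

-7, 972, -5

Reading positions in blocks of 3 reveals the pattern AAB — 2 tracks woven together.
Stream A: -25, -23, -21, -19, -17, -15, -13, -11, -9 (adding 2 each time).
Stream B: 12, -36, 108, -324 (a geometric progression (common ratio -3)).
Term 14 comes from stream A (its 10th entry): -7.
Position 15 falls in stream B as its term 5, giving 972.
The 16th slot belongs to stream A; its 11th term is -5.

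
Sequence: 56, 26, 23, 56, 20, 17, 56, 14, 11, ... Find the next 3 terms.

56, 8, 5

The slot pattern repeats as ABB (period 3), so there are 2 interleaved tracks.
Track A: 56, 56, 56 (always 56).
Track B: 26, 23, 20, 17, 14, 11 (arithmetic, step −3).
Position 10 → track A, term 4 = 56.
The 11th slot belongs to track B; its 7th term is 8.
The 12th slot belongs to track B; its 8th term is 5.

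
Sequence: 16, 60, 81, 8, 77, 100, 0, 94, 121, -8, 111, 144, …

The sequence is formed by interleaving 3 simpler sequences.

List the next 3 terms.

Read the sequence 3 terms at a time; column i is its own pattern.
Stream A = 16, 8, 0, -8: arithmetic with common difference −8.
Stream B = 60, 77, 94, 111: arithmetic with common difference +17.
Stream C = 81, 100, 121, 144: consecutive squares n² from n = 9.
Position 13 → stream A, term 5 = -16.
Position 14 falls in stream B as its term 5, giving 128.
Term 15 comes from stream C (its 5th entry): 169.

-16, 128, 169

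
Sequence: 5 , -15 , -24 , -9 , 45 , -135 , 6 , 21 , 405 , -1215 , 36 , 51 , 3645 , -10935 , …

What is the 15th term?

The slot pattern repeats as AABB (period 4), so there are 2 interleaved tracks.
Subsequence A: 5, -15, 45, -135, 405, -1215, 3645, -10935. Geometric, ×-3 each step.
Subsequence B: -24, -9, 6, 21, 36, 51. Linear: a_n = -39 + 15·n.
Position 15 falls in subsequence B as its term 7, giving 66.

66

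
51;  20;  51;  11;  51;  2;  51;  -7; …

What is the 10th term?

Positions 1, 3, 5, … form one subsequence and positions 2, 4, 6, … form another.
Track A: 51, 51, 51, 51. The constant sequence 51.
Track B: 20, 11, 2, -7. Arithmetic, step −9.
Term 10 comes from track B (its 5th entry): -16.

-16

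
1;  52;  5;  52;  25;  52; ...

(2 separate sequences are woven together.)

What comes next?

125

The terms cycle through 2 interleaved subsequences.
Track A: 1, 5, 25 (powers of 5).
Track B: 52, 52, 52 (the constant sequence 52).
Position 7 falls in track A as its term 4, giving 125.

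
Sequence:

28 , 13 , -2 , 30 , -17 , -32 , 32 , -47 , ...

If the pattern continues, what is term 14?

The slot pattern repeats as ABB (period 3), so there are 2 interleaved tracks.
Subsequence A is 28, 30, 32, which is adding 2 each time.
Subsequence B is 13, -2, -17, -32, -47, which is arithmetic with common difference −15.
Position 14 → subsequence B, term 9 = -107.

-107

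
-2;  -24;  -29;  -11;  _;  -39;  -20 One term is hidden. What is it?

-34

The slot pattern repeats as ABB (period 3), so there are 2 interleaved tracks.
Track A = -2, -11, -20: subtracting 9 each time.
Track B = -24, -29, ?, -39: arithmetic, step −5.
Filling track B at index 3 by its rule yields -34.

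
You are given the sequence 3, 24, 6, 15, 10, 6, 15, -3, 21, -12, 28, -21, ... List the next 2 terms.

36, -30

Taking every 2nd term gives 2 separate tracks.
Stream A = 3, 6, 10, 15, 21, 28: triangular numbers n(n+1)/2 for n = 2, 3, ….
Stream B = 24, 15, 6, -3, -12, -21: linear: a_n = 33 − 9·n.
Position 13 → stream A, term 7 = 36.
Term 14 comes from stream B (its 7th entry): -30.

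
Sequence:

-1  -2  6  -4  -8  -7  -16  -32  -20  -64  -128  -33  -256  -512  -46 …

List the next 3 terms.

The slot pattern repeats as AAB (period 3), so there are 2 interleaved tracks.
Subsequence A is -1, -2, -4, -8, -16, -32, -64, -128, -256, -512, which is geometric, ×2 each step.
Subsequence B is 6, -7, -20, -33, -46, which is arithmetic with common difference −13.
The 16th slot belongs to subsequence A; its 11th term is -1024.
Position 17 → subsequence A, term 12 = -2048.
Position 18 falls in subsequence B as its term 6, giving -59.

-1024, -2048, -59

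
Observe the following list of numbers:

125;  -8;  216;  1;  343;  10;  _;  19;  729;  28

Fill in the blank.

512

The terms cycle through 2 interleaved subsequences.
Track A: 125, 216, 343, ?, 729. The cubes 5³, 6³, 7³, ….
Track B: -8, 1, 10, 19, 28. Arithmetic with common difference +9.
So the missing entry in track A is 512.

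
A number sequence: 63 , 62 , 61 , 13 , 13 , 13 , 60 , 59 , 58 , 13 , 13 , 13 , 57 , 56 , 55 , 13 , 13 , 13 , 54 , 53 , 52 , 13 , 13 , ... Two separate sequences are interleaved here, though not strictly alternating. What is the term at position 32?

47

Reading positions in blocks of 6 reveals the pattern AAABBB — 2 tracks woven together.
Subsequence A = 63, 62, 61, 60, 59, 58, 57, 56, 55, 54, 53, 52: linear: a_n = 64 − n.
Subsequence B = 13, 13, 13, 13, 13, 13, 13, 13, 13, 13, 13: the constant sequence 13.
Position 32 → subsequence A, term 17 = 47.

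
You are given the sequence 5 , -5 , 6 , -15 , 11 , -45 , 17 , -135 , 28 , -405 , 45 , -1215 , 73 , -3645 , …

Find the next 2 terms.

118, -10935

Taking every 2nd term gives 2 separate tracks.
Subsequence A = 5, 6, 11, 17, 28, 45, 73: each term equals the sum of the previous two.
Subsequence B = -5, -15, -45, -135, -405, -1215, -3645: a geometric progression (common ratio 3).
The 15th slot belongs to subsequence A; its 8th term is 118.
The 16th slot belongs to subsequence B; its 8th term is -10935.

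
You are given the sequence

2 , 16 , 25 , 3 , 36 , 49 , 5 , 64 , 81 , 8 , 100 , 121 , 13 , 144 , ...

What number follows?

Positions follow the repeating pattern ABB; grouping by letter gives 2 tracks.
Subsequence A: 2, 3, 5, 8, 13 — a Fibonacci-like recurrence a_n = a_{n-1} + a_{n-2}.
Subsequence B: 16, 25, 36, 49, 64, 81, 100, 121, 144 — the squares 4², 5², 6², ….
The 15th slot belongs to subsequence B; its 10th term is 169.

169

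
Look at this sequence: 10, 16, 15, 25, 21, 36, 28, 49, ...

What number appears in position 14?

100

Odd-indexed and even-indexed terms follow separate rules.
Subsequence A: 10, 15, 21, 28. Triangular numbers starting at T_4.
Subsequence B: 16, 25, 36, 49. Perfect squares starting at 4².
The 14th slot belongs to subsequence B; its 7th term is 100.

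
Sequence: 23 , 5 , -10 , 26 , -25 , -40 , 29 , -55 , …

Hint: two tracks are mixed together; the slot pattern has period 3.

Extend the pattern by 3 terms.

-70, 32, -85

The slot pattern repeats as ABB (period 3), so there are 2 interleaved tracks.
Stream A: 23, 26, 29. Linear: a_n = 20 + 3·n.
Stream B: 5, -10, -25, -40, -55. Arithmetic with common difference −15.
The 9th slot belongs to stream B; its 6th term is -70.
Position 10 → stream A, term 4 = 32.
The 11th slot belongs to stream B; its 7th term is -85.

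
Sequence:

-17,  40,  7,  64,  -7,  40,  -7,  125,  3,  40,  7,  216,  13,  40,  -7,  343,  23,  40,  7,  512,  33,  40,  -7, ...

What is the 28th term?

1000

The terms cycle through 4 interleaved subsequences.
Stream A: -17, -7, 3, 13, 23, 33 (linear: a_n = -27 + 10·n).
Stream B: 40, 40, 40, 40, 40, 40 (always 40).
Stream C: 7, -7, 7, -7, 7, -7 (alternating ±7).
Stream D: 64, 125, 216, 343, 512 (the cubes 4³, 5³, 6³, …).
Position 28 falls in stream D as its term 7, giving 1000.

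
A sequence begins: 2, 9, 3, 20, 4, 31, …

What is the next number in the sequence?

The terms cycle through 2 interleaved subsequences.
Track A: 2, 3, 4 — arithmetic, step +1.
Track B: 9, 20, 31 — linear: a_n = -2 + 11·n.
The 7th slot belongs to track A; its 4th term is 5.

5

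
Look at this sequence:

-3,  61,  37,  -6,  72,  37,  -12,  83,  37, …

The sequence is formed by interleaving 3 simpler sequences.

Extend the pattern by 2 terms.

-24, 94

Taking every 3rd term gives 3 separate tracks.
Stream A: -3, -6, -12 (a geometric progression (common ratio 2)).
Stream B: 61, 72, 83 (linear: a_n = 50 + 11·n).
Stream C: 37, 37, 37 (always 37).
Position 10 falls in stream A as its term 4, giving -24.
Term 11 comes from stream B (its 4th entry): 94.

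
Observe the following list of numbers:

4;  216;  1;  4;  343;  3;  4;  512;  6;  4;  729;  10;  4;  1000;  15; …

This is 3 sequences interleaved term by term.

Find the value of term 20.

1728

Read the sequence 3 terms at a time; column i is its own pattern.
Subsequence A is 4, 4, 4, 4, 4, which is the constant sequence 4.
Subsequence B is 216, 343, 512, 729, 1000, which is the cubes 6³, 7³, 8³, ….
Subsequence C is 1, 3, 6, 10, 15, which is triangular numbers n(n+1)/2 for n = 1, 2, ….
Term 20 comes from subsequence B (its 7th entry): 1728.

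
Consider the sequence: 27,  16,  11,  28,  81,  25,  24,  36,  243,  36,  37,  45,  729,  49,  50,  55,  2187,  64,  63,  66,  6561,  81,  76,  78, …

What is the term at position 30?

121

Split by position mod 4 into 4 tracks.
Stream A = 27, 81, 243, 729, 2187, 6561: successive powers of 3.
Stream B = 16, 25, 36, 49, 64, 81: the squares 4², 5², 6², ….
Stream C = 11, 24, 37, 50, 63, 76: linear: a_n = -2 + 13·n.
Stream D = 28, 36, 45, 55, 66, 78: the triangular numbers T_7, T_8, ….
Position 30 falls in stream B as its term 8, giving 121.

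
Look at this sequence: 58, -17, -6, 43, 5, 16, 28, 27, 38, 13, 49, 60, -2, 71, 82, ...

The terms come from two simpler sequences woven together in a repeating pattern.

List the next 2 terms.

-17, 93

The slot pattern repeats as ABB (period 3), so there are 2 interleaved tracks.
Stream A: 58, 43, 28, 13, -2 (subtracting 15 each time).
Stream B: -17, -6, 5, 16, 27, 38, 49, 60, 71, 82 (adding 11 each time).
Position 16 falls in stream A as its term 6, giving -17.
Term 17 comes from stream B (its 11th entry): 93.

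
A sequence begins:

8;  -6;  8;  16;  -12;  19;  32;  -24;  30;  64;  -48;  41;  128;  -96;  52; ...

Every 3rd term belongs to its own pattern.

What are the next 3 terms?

Split by position mod 3: positions 1, 4, 7, … form one track, and each other residue class forms its own.
Subsequence A: 8, 16, 32, 64, 128 (powers 2^3, 2^4, 2^5, …).
Subsequence B: -6, -12, -24, -48, -96 (geometric with ratio 2).
Subsequence C: 8, 19, 30, 41, 52 (adding 11 each time).
The 16th slot belongs to subsequence A; its 6th term is 256.
Position 17 falls in subsequence B as its term 6, giving -192.
Position 18 falls in subsequence C as its term 6, giving 63.

256, -192, 63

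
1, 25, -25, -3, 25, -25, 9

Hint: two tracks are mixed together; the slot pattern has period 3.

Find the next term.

The slot pattern repeats as ABB (period 3), so there are 2 interleaved tracks.
Stream A: 1, -3, 9 — multiplying by -3 each time.
Stream B: 25, -25, 25, -25 — the oscillation 25·(−1)^(n+1).
Position 8 → stream B, term 5 = 25.

25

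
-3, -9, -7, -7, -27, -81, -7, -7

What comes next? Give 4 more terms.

-243, -729, -7, -7

Positions follow the repeating pattern AABB; grouping by letter gives 2 tracks.
Track A is -3, -9, -27, -81, which is a geometric progression (common ratio 3).
Track B is -7, -7, -7, -7, which is constant -7.
Position 9 falls in track A as its term 5, giving -243.
Position 10 falls in track A as its term 6, giving -729.
The 11th slot belongs to track B; its 5th term is -7.
Position 12 → track B, term 6 = -7.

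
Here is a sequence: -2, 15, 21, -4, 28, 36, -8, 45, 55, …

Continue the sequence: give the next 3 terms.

-16, 66, 78

Positions follow the repeating pattern ABB; grouping by letter gives 2 tracks.
Stream A is -2, -4, -8, which is a geometric progression (common ratio 2).
Stream B is 15, 21, 28, 36, 45, 55, which is triangular numbers n(n+1)/2 for n = 5, 6, ….
Term 10 comes from stream A (its 4th entry): -16.
Term 11 comes from stream B (its 7th entry): 66.
Term 12 comes from stream B (its 8th entry): 78.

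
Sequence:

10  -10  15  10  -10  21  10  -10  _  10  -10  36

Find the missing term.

The slot pattern repeats as AAB (period 3), so there are 2 interleaved tracks.
Stream A: 10, -10, 10, -10, 10, -10, 10, -10. Alternating ±10.
Stream B: 15, 21, ?, 36. Triangular numbers n(n+1)/2 for n = 5, 6, ….
Stream B's pattern makes the blank 28.

28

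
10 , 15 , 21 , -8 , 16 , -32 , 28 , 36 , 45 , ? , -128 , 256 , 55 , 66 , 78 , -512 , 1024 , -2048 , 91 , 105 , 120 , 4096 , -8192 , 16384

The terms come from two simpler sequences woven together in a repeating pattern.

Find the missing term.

The slot pattern repeats as AAABBB (period 6), so there are 2 interleaved tracks.
Stream A: 10, 15, 21, 28, 36, 45, 55, 66, 78, 91, 105, 120 (the triangular numbers T_4, T_5, …).
Stream B: -8, 16, -32, ?, -128, 256, -512, 1024, -2048, 4096, -8192, 16384 (geometric with ratio -2).
The gap is stream B's term 4; the rule gives 64.

64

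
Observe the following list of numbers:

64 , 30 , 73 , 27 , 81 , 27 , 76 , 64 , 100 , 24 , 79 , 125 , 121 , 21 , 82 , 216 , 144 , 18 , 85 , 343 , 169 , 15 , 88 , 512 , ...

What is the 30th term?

Split by position mod 4 into 4 tracks.
Subsequence A: 64, 81, 100, 121, 144, 169. Perfect squares starting at 8².
Subsequence B: 30, 27, 24, 21, 18, 15. Arithmetic with common difference −3.
Subsequence C: 73, 76, 79, 82, 85, 88. Arithmetic with common difference +3.
Subsequence D: 27, 64, 125, 216, 343, 512. The cubes 3³, 4³, 5³, ….
Position 30 → subsequence B, term 8 = 9.

9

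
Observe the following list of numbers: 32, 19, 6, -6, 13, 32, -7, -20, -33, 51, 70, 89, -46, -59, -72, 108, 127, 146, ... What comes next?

Positions follow the repeating pattern AAABBB; grouping by letter gives 2 tracks.
Track A: 32, 19, 6, -7, -20, -33, -46, -59, -72. Arithmetic with common difference −13.
Track B: -6, 13, 32, 51, 70, 89, 108, 127, 146. Linear: a_n = -25 + 19·n.
The 19th slot belongs to track A; its 10th term is -85.

-85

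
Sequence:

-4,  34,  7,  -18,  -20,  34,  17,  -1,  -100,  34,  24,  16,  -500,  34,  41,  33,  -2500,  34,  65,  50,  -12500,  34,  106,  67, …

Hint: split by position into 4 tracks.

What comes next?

-62500

Split by position mod 4 into 4 tracks.
Track A = -4, -20, -100, -500, -2500, -12500: geometric with ratio 5.
Track B = 34, 34, 34, 34, 34, 34: the constant sequence 34.
Track C = 7, 17, 24, 41, 65, 106: Fibonacci-style (each term is the sum of the two before it).
Track D = -18, -1, 16, 33, 50, 67: arithmetic, step +17.
Position 25 falls in track A as its term 7, giving -62500.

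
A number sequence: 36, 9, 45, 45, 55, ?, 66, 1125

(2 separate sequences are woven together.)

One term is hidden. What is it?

225

Odd-indexed and even-indexed terms follow separate rules.
Track A = 36, 45, 55, 66: triangular numbers n(n+1)/2 for n = 8, 9, ….
Track B = 9, 45, ?, 1125: multiplying by 5 each time.
The gap is track B's term 3; the rule gives 225.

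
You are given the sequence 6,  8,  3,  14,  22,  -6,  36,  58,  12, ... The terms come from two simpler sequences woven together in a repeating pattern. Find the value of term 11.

152

Positions follow the repeating pattern AAB; grouping by letter gives 2 tracks.
Track A is 6, 8, 14, 22, 36, 58, which is each term equals the sum of the previous two.
Track B is 3, -6, 12, which is multiplying by -2 each time.
Position 11 falls in track A as its term 8, giving 152.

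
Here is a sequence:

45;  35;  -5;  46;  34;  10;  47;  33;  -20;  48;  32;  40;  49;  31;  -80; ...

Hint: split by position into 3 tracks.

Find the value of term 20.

29

Read the sequence 3 terms at a time; column i is its own pattern.
Stream A is 45, 46, 47, 48, 49, which is arithmetic, step +1.
Stream B is 35, 34, 33, 32, 31, which is arithmetic, step −1.
Stream C is -5, 10, -20, 40, -80, which is multiplying by -2 each time.
The 20th slot belongs to stream B; its 7th term is 29.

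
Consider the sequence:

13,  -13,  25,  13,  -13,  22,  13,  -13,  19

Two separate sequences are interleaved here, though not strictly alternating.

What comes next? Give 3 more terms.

Positions follow the repeating pattern AAB; grouping by letter gives 2 tracks.
Stream A: 13, -13, 13, -13, 13, -13 (alternating ±13).
Stream B: 25, 22, 19 (linear: a_n = 28 − 3·n).
The 10th slot belongs to stream A; its 7th term is 13.
Term 11 comes from stream A (its 8th entry): -13.
Position 12 → stream B, term 4 = 16.

13, -13, 16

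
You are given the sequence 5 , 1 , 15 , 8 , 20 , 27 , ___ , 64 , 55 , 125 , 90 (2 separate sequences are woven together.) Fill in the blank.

35

Taking every 2nd term gives 2 separate tracks.
Track A: 5, 15, 20, ?, 55, 90 (Fibonacci-style (each term is the sum of the two before it)).
Track B: 1, 8, 27, 64, 125 (consecutive cubes n³ from n = 1).
So the missing entry in track A is 35.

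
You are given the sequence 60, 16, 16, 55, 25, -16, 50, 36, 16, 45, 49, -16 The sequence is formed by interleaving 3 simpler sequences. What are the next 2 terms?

Split by position mod 3 into 3 tracks.
Track A = 60, 55, 50, 45: arithmetic, step −5.
Track B = 16, 25, 36, 49: the squares 4², 5², 6², ….
Track C = 16, -16, 16, -16: the oscillation 16·(−1)^(n+1).
Position 13 → track A, term 5 = 40.
Term 14 comes from track B (its 5th entry): 64.

40, 64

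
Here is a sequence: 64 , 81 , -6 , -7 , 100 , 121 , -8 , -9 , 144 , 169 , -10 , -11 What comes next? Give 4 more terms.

Positions follow the repeating pattern AABB; grouping by letter gives 2 tracks.
Track A is 64, 81, 100, 121, 144, 169, which is the squares 8², 9², 10², ….
Track B is -6, -7, -8, -9, -10, -11, which is linear: a_n = -5 − n.
Position 13 → track A, term 7 = 196.
Term 14 comes from track A (its 8th entry): 225.
Term 15 comes from track B (its 7th entry): -12.
Position 16 falls in track B as its term 8, giving -13.

196, 225, -12, -13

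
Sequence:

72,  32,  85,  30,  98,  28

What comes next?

The terms cycle through 2 interleaved subsequences.
Track A: 72, 85, 98. Linear: a_n = 59 + 13·n.
Track B: 32, 30, 28. Linear: a_n = 34 − 2·n.
Position 7 falls in track A as its term 4, giving 111.

111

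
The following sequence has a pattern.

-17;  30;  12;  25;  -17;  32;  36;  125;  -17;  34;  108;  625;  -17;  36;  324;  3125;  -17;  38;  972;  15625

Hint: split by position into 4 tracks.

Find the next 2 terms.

-17, 40

Taking every 4th term gives 4 separate tracks.
Subsequence A is -17, -17, -17, -17, -17, which is the constant sequence -17.
Subsequence B is 30, 32, 34, 36, 38, which is adding 2 each time.
Subsequence C is 12, 36, 108, 324, 972, which is multiplying by 3 each time.
Subsequence D is 25, 125, 625, 3125, 15625, which is successive powers of 5.
Position 21 → subsequence A, term 6 = -17.
Term 22 comes from subsequence B (its 6th entry): 40.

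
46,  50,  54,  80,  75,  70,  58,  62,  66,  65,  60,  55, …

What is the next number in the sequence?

Positions follow the repeating pattern AAABBB; grouping by letter gives 2 tracks.
Subsequence A = 46, 50, 54, 58, 62, 66: arithmetic with common difference +4.
Subsequence B = 80, 75, 70, 65, 60, 55: linear: a_n = 85 − 5·n.
Position 13 → subsequence A, term 7 = 70.

70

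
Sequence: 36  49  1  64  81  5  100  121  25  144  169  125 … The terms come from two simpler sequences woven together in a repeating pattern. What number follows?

The slot pattern repeats as AAB (period 3), so there are 2 interleaved tracks.
Stream A: 36, 49, 64, 81, 100, 121, 144, 169 (the squares 6², 7², 8², …).
Stream B: 1, 5, 25, 125 (powers of 5).
Position 13 falls in stream A as its term 9, giving 196.

196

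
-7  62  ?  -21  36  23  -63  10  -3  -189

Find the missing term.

49

Positions follow the repeating pattern ABB; grouping by letter gives 2 tracks.
Track A: -7, -21, -63, -189 (multiplying by 3 each time).
Track B: 62, ?, 36, 23, 10, -3 (linear: a_n = 75 − 13·n).
Track B's pattern makes the blank 49.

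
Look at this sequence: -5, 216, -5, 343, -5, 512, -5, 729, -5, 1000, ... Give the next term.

The terms cycle through 2 interleaved subsequences.
Track A: -5, -5, -5, -5, -5. Constant -5.
Track B: 216, 343, 512, 729, 1000. The cubes 6³, 7³, 8³, ….
Position 11 falls in track A as its term 6, giving -5.

-5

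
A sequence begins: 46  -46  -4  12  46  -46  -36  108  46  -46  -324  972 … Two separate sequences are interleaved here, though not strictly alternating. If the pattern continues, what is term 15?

-2916

Positions follow the repeating pattern AABB; grouping by letter gives 2 tracks.
Track A is 46, -46, 46, -46, 46, -46, which is oscillating between 46 and -46.
Track B is -4, 12, -36, 108, -324, 972, which is geometric with ratio -3.
Position 15 → track B, term 7 = -2916.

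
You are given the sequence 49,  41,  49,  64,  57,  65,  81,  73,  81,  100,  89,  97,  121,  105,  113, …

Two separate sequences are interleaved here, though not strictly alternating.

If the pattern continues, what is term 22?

196

The slot pattern repeats as ABB (period 3), so there are 2 interleaved tracks.
Track A: 49, 64, 81, 100, 121. Consecutive squares n² from n = 7.
Track B: 41, 49, 57, 65, 73, 81, 89, 97, 105, 113. Adding 8 each time.
Term 22 comes from track A (its 8th entry): 196.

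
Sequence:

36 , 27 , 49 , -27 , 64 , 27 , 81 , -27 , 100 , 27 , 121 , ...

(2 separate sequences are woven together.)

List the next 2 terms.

-27, 144

Odd-indexed and even-indexed terms follow separate rules.
Track A: 36, 49, 64, 81, 100, 121 (the squares 6², 7², 8², …).
Track B: 27, -27, 27, -27, 27 (alternating ±27).
The 12th slot belongs to track B; its 6th term is -27.
The 13th slot belongs to track A; its 7th term is 144.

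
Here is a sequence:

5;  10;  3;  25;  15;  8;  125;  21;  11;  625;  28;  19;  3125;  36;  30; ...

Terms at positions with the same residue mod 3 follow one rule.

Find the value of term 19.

Read the sequence 3 terms at a time; column i is its own pattern.
Track A is 5, 25, 125, 625, 3125, which is powers of 5.
Track B is 10, 15, 21, 28, 36, which is the triangular numbers T_4, T_5, ….
Track C is 3, 8, 11, 19, 30, which is Fibonacci-style (each term is the sum of the two before it).
Position 19 falls in track A as its term 7, giving 78125.

78125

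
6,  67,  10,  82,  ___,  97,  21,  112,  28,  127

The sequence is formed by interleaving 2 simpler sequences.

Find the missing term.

The terms cycle through 2 interleaved subsequences.
Track A: 6, 10, ?, 21, 28. The triangular numbers T_3, T_4, ….
Track B: 67, 82, 97, 112, 127. Adding 15 each time.
So the missing entry in track A is 15.

15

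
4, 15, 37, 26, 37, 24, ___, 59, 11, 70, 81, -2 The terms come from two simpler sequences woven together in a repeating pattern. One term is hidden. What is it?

48

Positions follow the repeating pattern AAB; grouping by letter gives 2 tracks.
Stream A = 4, 15, 26, 37, ?, 59, 70, 81: arithmetic, step +11.
Stream B = 37, 24, 11, -2: linear: a_n = 50 − 13·n.
Stream A's pattern makes the blank 48.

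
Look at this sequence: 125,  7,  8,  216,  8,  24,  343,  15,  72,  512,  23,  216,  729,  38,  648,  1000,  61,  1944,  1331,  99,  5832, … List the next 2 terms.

1728, 160

Split by position mod 3: positions 1, 4, 7, … form one track, and each other residue class forms its own.
Track A: 125, 216, 343, 512, 729, 1000, 1331 — perfect cubes starting at 5³.
Track B: 7, 8, 15, 23, 38, 61, 99 — a Fibonacci-like recurrence a_n = a_{n-1} + a_{n-2}.
Track C: 8, 24, 72, 216, 648, 1944, 5832 — geometric, ×3 each step.
The 22nd slot belongs to track A; its 8th term is 1728.
The 23rd slot belongs to track B; its 8th term is 160.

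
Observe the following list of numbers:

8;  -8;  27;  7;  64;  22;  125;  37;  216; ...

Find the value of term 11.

Odd-indexed and even-indexed terms follow separate rules.
Track A = 8, 27, 64, 125, 216: consecutive cubes n³ from n = 2.
Track B = -8, 7, 22, 37: arithmetic with common difference +15.
Term 11 comes from track A (its 6th entry): 343.

343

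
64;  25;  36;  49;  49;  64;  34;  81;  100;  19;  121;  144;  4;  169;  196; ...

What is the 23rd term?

Positions follow the repeating pattern ABB; grouping by letter gives 2 tracks.
Subsequence A is 64, 49, 34, 19, 4, which is arithmetic with common difference −15.
Subsequence B is 25, 36, 49, 64, 81, 100, 121, 144, 169, 196, which is perfect squares starting at 5².
Position 23 falls in subsequence B as its term 15, giving 361.

361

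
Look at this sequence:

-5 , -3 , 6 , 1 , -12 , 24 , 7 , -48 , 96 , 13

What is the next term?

-192

Positions follow the repeating pattern ABB; grouping by letter gives 2 tracks.
Stream A = -5, 1, 7, 13: arithmetic, step +6.
Stream B = -3, 6, -12, 24, -48, 96: geometric, ×-2 each step.
Position 11 → stream B, term 7 = -192.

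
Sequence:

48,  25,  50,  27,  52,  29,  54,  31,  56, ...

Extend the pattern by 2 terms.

Positions 1, 3, 5, … form one subsequence and positions 2, 4, 6, … form another.
Track A is 48, 50, 52, 54, 56, which is arithmetic with common difference +2.
Track B is 25, 27, 29, 31, which is adding 2 each time.
Term 10 comes from track B (its 5th entry): 33.
Term 11 comes from track A (its 6th entry): 58.

33, 58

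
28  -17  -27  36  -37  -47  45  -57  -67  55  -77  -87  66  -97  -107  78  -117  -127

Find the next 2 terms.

Reading positions in blocks of 3 reveals the pattern ABB — 2 tracks woven together.
Stream A is 28, 36, 45, 55, 66, 78, which is the triangular numbers T_7, T_8, ….
Stream B is -17, -27, -37, -47, -57, -67, -77, -87, -97, -107, -117, -127, which is arithmetic with common difference −10.
Term 19 comes from stream A (its 7th entry): 91.
Term 20 comes from stream B (its 13th entry): -137.

91, -137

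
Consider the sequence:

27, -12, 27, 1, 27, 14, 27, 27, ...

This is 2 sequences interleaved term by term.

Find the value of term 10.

Odd-indexed and even-indexed terms follow separate rules.
Track A: 27, 27, 27, 27 (always 27).
Track B: -12, 1, 14, 27 (linear: a_n = -25 + 13·n).
The 10th slot belongs to track B; its 5th term is 40.

40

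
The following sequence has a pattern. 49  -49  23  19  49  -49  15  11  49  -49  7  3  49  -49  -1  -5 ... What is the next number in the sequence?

Positions follow the repeating pattern AABB; grouping by letter gives 2 tracks.
Track A is 49, -49, 49, -49, 49, -49, 49, -49, which is alternating ±49.
Track B is 23, 19, 15, 11, 7, 3, -1, -5, which is arithmetic with common difference −4.
Position 17 falls in track A as its term 9, giving 49.

49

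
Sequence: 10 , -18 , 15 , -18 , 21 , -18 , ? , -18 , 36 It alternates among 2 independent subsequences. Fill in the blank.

The terms cycle through 2 interleaved subsequences.
Subsequence A: 10, 15, 21, ?, 36 — triangular numbers n(n+1)/2 for n = 4, 5, ….
Subsequence B: -18, -18, -18, -18 — always -18.
So the missing entry in subsequence A is 28.

28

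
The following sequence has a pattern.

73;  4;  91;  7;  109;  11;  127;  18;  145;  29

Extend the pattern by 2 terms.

163, 47

Odd-indexed and even-indexed terms follow separate rules.
Subsequence A: 73, 91, 109, 127, 145 (linear: a_n = 55 + 18·n).
Subsequence B: 4, 7, 11, 18, 29 (each term equals the sum of the previous two).
Position 11 falls in subsequence A as its term 6, giving 163.
Term 12 comes from subsequence B (its 6th entry): 47.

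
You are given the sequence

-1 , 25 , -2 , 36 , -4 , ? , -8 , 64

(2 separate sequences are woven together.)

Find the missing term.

49

The terms cycle through 2 interleaved subsequences.
Subsequence A = -1, -2, -4, -8: geometric, ×2 each step.
Subsequence B = 25, 36, ?, 64: perfect squares starting at 5².
Subsequence B's pattern makes the blank 49.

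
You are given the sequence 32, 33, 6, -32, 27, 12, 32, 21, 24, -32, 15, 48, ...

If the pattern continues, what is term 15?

96

The terms cycle through 3 interleaved subsequences.
Subsequence A: 32, -32, 32, -32 (oscillating between 32 and -32).
Subsequence B: 33, 27, 21, 15 (arithmetic, step −6).
Subsequence C: 6, 12, 24, 48 (multiplying by 2 each time).
Position 15 falls in subsequence C as its term 5, giving 96.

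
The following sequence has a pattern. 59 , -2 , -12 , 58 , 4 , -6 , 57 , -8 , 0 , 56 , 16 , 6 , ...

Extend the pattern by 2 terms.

Taking every 3rd term gives 3 separate tracks.
Stream A is 59, 58, 57, 56, which is arithmetic with common difference −1.
Stream B is -2, 4, -8, 16, which is geometric, ×-2 each step.
Stream C is -12, -6, 0, 6, which is adding 6 each time.
The 13th slot belongs to stream A; its 5th term is 55.
Position 14 → stream B, term 5 = -32.

55, -32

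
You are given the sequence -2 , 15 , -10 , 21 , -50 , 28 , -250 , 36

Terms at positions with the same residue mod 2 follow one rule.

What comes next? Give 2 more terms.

Odd-indexed and even-indexed terms follow separate rules.
Subsequence A = -2, -10, -50, -250: a geometric progression (common ratio 5).
Subsequence B = 15, 21, 28, 36: triangular numbers starting at T_5.
The 9th slot belongs to subsequence A; its 5th term is -1250.
Position 10 → subsequence B, term 5 = 45.

-1250, 45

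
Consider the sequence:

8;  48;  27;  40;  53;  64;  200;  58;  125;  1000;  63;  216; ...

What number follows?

Split by position mod 3: positions 1, 4, 7, … form one track, and each other residue class forms its own.
Track A: 8, 40, 200, 1000 (geometric with ratio 5).
Track B: 48, 53, 58, 63 (arithmetic with common difference +5).
Track C: 27, 64, 125, 216 (perfect cubes starting at 3³).
The 13th slot belongs to track A; its 5th term is 5000.

5000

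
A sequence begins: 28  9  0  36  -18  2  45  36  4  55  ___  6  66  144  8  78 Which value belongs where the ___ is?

-72

Split by position mod 3 into 3 tracks.
Track A is 28, 36, 45, 55, 66, 78, which is triangular numbers starting at T_7.
Track B is 9, -18, 36, ?, 144, which is a geometric progression (common ratio -2).
Track C is 0, 2, 4, 6, 8, which is arithmetic with common difference +2.
The gap is track B's term 4; the rule gives -72.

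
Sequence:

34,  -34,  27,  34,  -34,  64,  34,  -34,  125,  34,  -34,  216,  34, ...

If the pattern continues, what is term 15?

Positions follow the repeating pattern AAB; grouping by letter gives 2 tracks.
Track A: 34, -34, 34, -34, 34, -34, 34, -34, 34 (the oscillation 34·(−1)^(n+1)).
Track B: 27, 64, 125, 216 (perfect cubes starting at 3³).
The 15th slot belongs to track B; its 5th term is 343.

343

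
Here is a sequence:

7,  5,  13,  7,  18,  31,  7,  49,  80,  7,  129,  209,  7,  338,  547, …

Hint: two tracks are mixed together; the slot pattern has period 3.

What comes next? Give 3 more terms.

Positions follow the repeating pattern ABB; grouping by letter gives 2 tracks.
Track A: 7, 7, 7, 7, 7 — the constant sequence 7.
Track B: 5, 13, 18, 31, 49, 80, 129, 209, 338, 547 — a Fibonacci-like recurrence a_n = a_{n-1} + a_{n-2}.
Position 16 → track A, term 6 = 7.
Term 17 comes from track B (its 11th entry): 885.
Term 18 comes from track B (its 12th entry): 1432.

7, 885, 1432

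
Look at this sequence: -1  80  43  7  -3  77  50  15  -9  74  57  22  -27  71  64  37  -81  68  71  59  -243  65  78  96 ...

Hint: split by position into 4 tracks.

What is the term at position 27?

85

Read the sequence 4 terms at a time; column i is its own pattern.
Stream A = -1, -3, -9, -27, -81, -243: geometric, ×3 each step.
Stream B = 80, 77, 74, 71, 68, 65: subtracting 3 each time.
Stream C = 43, 50, 57, 64, 71, 78: linear: a_n = 36 + 7·n.
Stream D = 7, 15, 22, 37, 59, 96: each term equals the sum of the previous two.
Term 27 comes from stream C (its 7th entry): 85.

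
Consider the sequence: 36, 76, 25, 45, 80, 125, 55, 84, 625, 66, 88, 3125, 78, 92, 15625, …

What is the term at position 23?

Taking every 3rd term gives 3 separate tracks.
Track A: 36, 45, 55, 66, 78. Triangular numbers starting at T_8.
Track B: 76, 80, 84, 88, 92. Arithmetic, step +4.
Track C: 25, 125, 625, 3125, 15625. Powers 5^2, 5^3, 5^4, ….
Position 23 → track B, term 8 = 104.

104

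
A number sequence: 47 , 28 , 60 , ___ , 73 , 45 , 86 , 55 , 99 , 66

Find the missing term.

Positions 1, 3, 5, … form one subsequence and positions 2, 4, 6, … form another.
Track A: 47, 60, 73, 86, 99 (adding 13 each time).
Track B: 28, ?, 45, 55, 66 (triangular numbers starting at T_7).
The gap is track B's term 2; the rule gives 36.

36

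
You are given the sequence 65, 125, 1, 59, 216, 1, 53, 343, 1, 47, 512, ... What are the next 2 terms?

Split by position mod 3 into 3 tracks.
Track A: 65, 59, 53, 47 — linear: a_n = 71 − 6·n.
Track B: 125, 216, 343, 512 — perfect cubes starting at 5³.
Track C: 1, 1, 1 — the constant sequence 1.
The 12th slot belongs to track C; its 4th term is 1.
Term 13 comes from track A (its 5th entry): 41.

1, 41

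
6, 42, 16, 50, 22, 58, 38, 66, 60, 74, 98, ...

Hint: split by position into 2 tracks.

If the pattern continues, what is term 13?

158

The terms cycle through 2 interleaved subsequences.
Subsequence A: 6, 16, 22, 38, 60, 98. Fibonacci-style (each term is the sum of the two before it).
Subsequence B: 42, 50, 58, 66, 74. Arithmetic with common difference +8.
Position 13 → subsequence A, term 7 = 158.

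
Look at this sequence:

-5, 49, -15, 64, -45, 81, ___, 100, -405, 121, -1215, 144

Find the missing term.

Odd-indexed and even-indexed terms follow separate rules.
Stream A: -5, -15, -45, ?, -405, -1215 (geometric, ×3 each step).
Stream B: 49, 64, 81, 100, 121, 144 (perfect squares starting at 7²).
The gap is stream A's term 4; the rule gives -135.

-135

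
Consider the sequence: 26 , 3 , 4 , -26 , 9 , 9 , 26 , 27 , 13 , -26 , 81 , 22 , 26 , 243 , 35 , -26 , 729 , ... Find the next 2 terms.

57, 26

Taking every 3rd term gives 3 separate tracks.
Subsequence A: 26, -26, 26, -26, 26, -26. The oscillation 26·(−1)^(n+1).
Subsequence B: 3, 9, 27, 81, 243, 729. Powers of 3.
Subsequence C: 4, 9, 13, 22, 35. Each term equals the sum of the previous two.
Position 18 falls in subsequence C as its term 6, giving 57.
Position 19 → subsequence A, term 7 = 26.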